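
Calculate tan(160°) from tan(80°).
tan(160°) = 2 tan 80° / (1 - tan²80°) = -0.364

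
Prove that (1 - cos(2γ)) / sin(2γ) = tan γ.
LHS = 2sin²γ / (2 sin γ cos γ) = sin γ/cos γ = tan γ = RHS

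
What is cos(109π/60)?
cos(109π/60) = 0.8387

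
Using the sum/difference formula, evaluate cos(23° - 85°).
cos(23° - 85°) = cos 23° cos 85° + sin 23° sin 85° = 0.4695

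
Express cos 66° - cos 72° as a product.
cos 66° - cos 72° = -2 sin(69°) sin(-3°)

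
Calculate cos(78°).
cos(78°) = 0.2079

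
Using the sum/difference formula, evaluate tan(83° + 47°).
tan(83° + 47°) = (tan 83° + tan 47°)/(1 - tan 83° tan 47°) = -1.192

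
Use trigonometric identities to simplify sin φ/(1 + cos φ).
sin φ/(1 + cos φ) = tan(φ/2) (using Half angle)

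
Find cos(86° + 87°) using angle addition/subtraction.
cos(86° + 87°) = cos 86° cos 87° - sin 86° sin 87° = -0.9925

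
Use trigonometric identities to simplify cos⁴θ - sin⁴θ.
cos⁴θ - sin⁴θ = cos(2θ) (using Factoring + double angle)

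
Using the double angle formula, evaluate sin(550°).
sin(550°) = 2 sin 275° cos 275° = -0.1736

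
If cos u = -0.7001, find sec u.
sec u = 1/cos u = -1.428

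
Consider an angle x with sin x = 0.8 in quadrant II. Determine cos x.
cos x = ±√(1 - sin²x) = -0.6 (negative in QII)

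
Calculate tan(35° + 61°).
tan(35° + 61°) = (tan 35° + tan 61°)/(1 - tan 35° tan 61°) = -9.514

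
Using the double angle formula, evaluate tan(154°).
tan(154°) = 2 tan 77° / (1 - tan²77°) = -0.4877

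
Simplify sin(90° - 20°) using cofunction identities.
sin(90° - 20°) = cos(20°)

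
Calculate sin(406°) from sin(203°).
sin(406°) = 2 sin 203° cos 203° = 0.7193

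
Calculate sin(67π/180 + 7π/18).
sin(67π/180 + 7π/18) = sin 67π/180 cos 7π/18 + cos 67π/180 sin 7π/18 = 0.682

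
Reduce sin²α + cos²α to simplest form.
sin²α + cos²α = 1 (using Pythagorean identity)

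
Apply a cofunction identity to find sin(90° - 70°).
sin(90° - 70°) = cos(70°) = 0.342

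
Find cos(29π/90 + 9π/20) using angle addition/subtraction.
cos(29π/90 + 9π/20) = cos 29π/90 cos 9π/20 - sin 29π/90 sin 9π/20 = -0.7547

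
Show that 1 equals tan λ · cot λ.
RHS = (sin λ/cos λ) · (cos λ/sin λ) = 1 = LHS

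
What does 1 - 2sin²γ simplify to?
1 - 2sin²γ = cos(2γ) (using Double angle)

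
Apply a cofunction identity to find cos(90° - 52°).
cos(90° - 52°) = sin(52°) = 0.788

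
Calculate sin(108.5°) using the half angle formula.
sin(108.5°) = √((1 - cos 217°)/2) = 0.9483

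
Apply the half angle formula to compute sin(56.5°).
sin(56.5°) = √((1 - cos 113°)/2) = 0.8339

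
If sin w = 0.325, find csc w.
csc w = 1/sin w = 3.077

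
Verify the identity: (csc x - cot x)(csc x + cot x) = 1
LHS = csc²x - cot²x = (1 + cot²x) - cot²x = 1 = RHS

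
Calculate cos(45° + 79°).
cos(45° + 79°) = cos 45° cos 79° - sin 45° sin 79° = -0.5592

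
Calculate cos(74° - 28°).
cos(74° - 28°) = cos 74° cos 28° + sin 74° sin 28° = 0.6947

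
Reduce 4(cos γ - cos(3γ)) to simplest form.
4(cos γ - cos(3γ)) = 4(2 sin(2γ) sin γ) (using Sum-to-product)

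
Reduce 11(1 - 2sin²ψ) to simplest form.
11(1 - 2sin²ψ) = 11(cos(2ψ)) (using Double angle)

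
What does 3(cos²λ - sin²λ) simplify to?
3(cos²λ - sin²λ) = 3(cos(2λ)) (using Double angle)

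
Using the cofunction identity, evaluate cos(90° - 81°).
cos(90° - 81°) = sin(81°) = 0.9877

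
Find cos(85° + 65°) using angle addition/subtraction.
cos(85° + 65°) = cos 85° cos 65° - sin 85° sin 65° = -√3/2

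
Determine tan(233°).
tan(233°) = 1.327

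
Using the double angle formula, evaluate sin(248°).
sin(248°) = 2 sin 124° cos 124° = -0.9272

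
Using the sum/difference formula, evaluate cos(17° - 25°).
cos(17° - 25°) = cos 17° cos 25° + sin 17° sin 25° = 0.9903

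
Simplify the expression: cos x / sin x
cos x / sin x = cot x (using Quotient identity)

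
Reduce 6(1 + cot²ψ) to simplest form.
6(1 + cot²ψ) = 6(csc²ψ) (using Pythagorean identity)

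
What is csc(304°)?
csc(304°) = -1.206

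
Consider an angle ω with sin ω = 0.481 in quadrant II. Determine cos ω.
cos ω = ±√(1 - sin²ω) = -0.8767 (negative in QII)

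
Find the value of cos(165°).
cos(165°) = -(√6+√2)/4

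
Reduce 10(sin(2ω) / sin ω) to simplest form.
10(sin(2ω) / sin ω) = 10(2 cos ω) (using Double angle)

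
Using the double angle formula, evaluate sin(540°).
sin(540°) = 2 sin 270° cos 270° = 0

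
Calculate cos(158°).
cos(158°) = -0.9272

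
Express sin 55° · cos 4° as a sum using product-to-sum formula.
sin 55° cos 4° = (1/2)[sin(55°+4°) + sin(55°-4°)]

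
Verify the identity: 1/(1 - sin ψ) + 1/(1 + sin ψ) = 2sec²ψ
LHS = [(1 + sin ψ) + (1 - sin ψ)] / [(1 - sin ψ)(1 + sin ψ)] = 2/(1 - sin²ψ) = 2/cos²ψ = 2sec²ψ = RHS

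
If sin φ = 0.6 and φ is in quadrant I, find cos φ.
cos φ = 0.8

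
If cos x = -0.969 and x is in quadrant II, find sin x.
sin x = 0.2471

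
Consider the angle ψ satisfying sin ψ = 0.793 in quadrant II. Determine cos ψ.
cos ψ = ±√(1 - sin²ψ) = -0.6092 (negative in QII)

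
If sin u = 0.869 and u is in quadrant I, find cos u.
cos u = 0.4948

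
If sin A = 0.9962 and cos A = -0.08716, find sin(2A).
sin(2A) = 2 sin A cos A = -0.1737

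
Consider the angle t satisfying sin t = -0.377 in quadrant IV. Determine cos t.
cos t = √(1 - sin²t) = 0.9262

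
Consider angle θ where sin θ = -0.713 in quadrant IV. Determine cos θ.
cos θ = √(1 - sin²θ) = 0.7012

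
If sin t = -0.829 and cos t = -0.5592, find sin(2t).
sin(2t) = 2 sin t cos t = 0.9272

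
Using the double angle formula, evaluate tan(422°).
tan(422°) = 2 tan 211° / (1 - tan²211°) = 1.881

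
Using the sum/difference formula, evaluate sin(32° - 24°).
sin(32° - 24°) = sin 32° cos 24° - cos 32° sin 24° = 0.1392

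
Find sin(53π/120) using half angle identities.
sin(53π/120) = √((1 - cos 53π/60)/2) = 0.9833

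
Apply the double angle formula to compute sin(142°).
sin(142°) = 2 sin 71° cos 71° = 0.6157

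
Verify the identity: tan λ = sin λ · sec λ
RHS = sin λ · (1/cos λ) = sin λ/cos λ = tan λ = LHS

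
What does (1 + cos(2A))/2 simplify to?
(1 + cos(2A))/2 = cos²A (using Power reduction)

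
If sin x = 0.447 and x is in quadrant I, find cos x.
cos x = 0.8945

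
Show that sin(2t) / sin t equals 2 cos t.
LHS = 2 sin t cos t / sin t = 2 cos t = RHS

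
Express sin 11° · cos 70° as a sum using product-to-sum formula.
sin 11° cos 70° = (1/2)[sin(11°+70°) + sin(11°-70°)]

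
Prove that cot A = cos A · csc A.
RHS = cos A · (1/sin A) = cos A/sin A = cot A = LHS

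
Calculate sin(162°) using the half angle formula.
sin(162°) = √((1 - cos 324°)/2) = 0.309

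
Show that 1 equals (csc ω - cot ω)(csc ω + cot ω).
RHS = csc²ω - cot²ω = (1 + cot²ω) - cot²ω = 1 = LHS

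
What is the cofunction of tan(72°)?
tan(72°) = cot(90° - 72°) = cot(18°)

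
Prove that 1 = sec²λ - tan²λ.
RHS = 1/cos²λ - sin²λ/cos²λ = (1 - sin²λ)/cos²λ = cos²λ/cos²λ = 1 = LHS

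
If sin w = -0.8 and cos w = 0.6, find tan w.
tan w = sin w / cos w = -1.333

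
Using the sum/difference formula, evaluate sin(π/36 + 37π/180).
sin(π/36 + 37π/180) = sin π/36 cos 37π/180 + cos π/36 sin 37π/180 = 0.6691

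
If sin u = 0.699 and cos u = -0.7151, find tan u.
tan u = sin u / cos u = -0.9775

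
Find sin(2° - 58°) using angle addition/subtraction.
sin(2° - 58°) = sin 2° cos 58° - cos 2° sin 58° = -0.829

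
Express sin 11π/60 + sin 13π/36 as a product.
sin 11π/60 + sin 13π/36 = 2 sin(49π/180) cos(-4π/45)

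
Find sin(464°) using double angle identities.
sin(464°) = 2 sin 232° cos 232° = 0.9703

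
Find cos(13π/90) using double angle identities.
cos(13π/90) = 1 - 2sin²13π/180 = 0.8988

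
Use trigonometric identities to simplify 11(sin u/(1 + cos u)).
11(sin u/(1 + cos u)) = 11(tan(u/2)) (using Half angle)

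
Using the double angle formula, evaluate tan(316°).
tan(316°) = 2 tan 158° / (1 - tan²158°) = -0.9657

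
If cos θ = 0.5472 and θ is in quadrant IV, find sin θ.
sin θ = -0.837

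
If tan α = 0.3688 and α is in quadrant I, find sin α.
sin α = 0.346 (using tan²α + 1 = sec²α)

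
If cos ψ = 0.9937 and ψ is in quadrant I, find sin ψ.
sin ψ = 0.1121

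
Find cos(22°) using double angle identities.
cos(22°) = cos²11° - sin²11° = 0.9272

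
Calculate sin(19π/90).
sin(19π/90) = 0.6157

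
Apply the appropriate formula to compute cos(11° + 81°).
cos(11° + 81°) = cos 11° cos 81° - sin 11° sin 81° = -0.0349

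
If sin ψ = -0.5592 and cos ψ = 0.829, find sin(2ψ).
sin(2ψ) = 2 sin ψ cos ψ = -0.9272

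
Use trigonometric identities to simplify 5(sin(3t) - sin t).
5(sin(3t) - sin t) = 5(2 cos(2t) sin t) (using Sum-to-product)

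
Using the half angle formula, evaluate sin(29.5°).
sin(29.5°) = √((1 - cos 59°)/2) = 0.4924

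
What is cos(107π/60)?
cos(107π/60) = 0.7771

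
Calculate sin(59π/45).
sin(59π/45) = -0.829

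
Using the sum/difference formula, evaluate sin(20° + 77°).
sin(20° + 77°) = sin 20° cos 77° + cos 20° sin 77° = 0.9925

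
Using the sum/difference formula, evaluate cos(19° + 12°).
cos(19° + 12°) = cos 19° cos 12° - sin 19° sin 12° = 0.8572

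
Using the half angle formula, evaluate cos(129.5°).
cos(129.5°) = -√((1 + cos 259°)/2) = -0.6361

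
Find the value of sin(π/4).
sin(π/4) = √2/2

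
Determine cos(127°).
cos(127°) = -0.6018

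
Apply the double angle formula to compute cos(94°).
cos(94°) = cos²47° - sin²47° = -0.06976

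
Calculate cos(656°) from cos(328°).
cos(656°) = cos²328° - sin²328° = 0.4384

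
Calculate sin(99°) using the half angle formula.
sin(99°) = √((1 - cos 198°)/2) = 0.9877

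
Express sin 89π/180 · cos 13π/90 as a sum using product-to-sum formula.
sin 89π/180 cos 13π/90 = (1/2)[sin(89π/180+13π/90) + sin(89π/180-13π/90)]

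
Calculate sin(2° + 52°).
sin(2° + 52°) = sin 2° cos 52° + cos 2° sin 52° = 0.809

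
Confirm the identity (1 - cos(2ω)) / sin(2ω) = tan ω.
LHS = 2sin²ω / (2 sin ω cos ω) = sin ω/cos ω = tan ω = RHS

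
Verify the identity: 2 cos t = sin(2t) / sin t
RHS = 2 sin t cos t / sin t = 2 cos t = LHS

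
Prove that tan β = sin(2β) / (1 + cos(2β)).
RHS = 2 sin β cos β / (2cos²β) = sin β/cos β = tan β = LHS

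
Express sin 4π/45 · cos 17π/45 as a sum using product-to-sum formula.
sin 4π/45 cos 17π/45 = (1/2)[sin(4π/45+17π/45) + sin(4π/45-17π/45)]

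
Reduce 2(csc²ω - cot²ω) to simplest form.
2(csc²ω - cot²ω) = 2 (using Pythagorean identity)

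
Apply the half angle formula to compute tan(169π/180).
tan(169π/180) = sin 169π/90 / (1 + cos 169π/90) = -0.1944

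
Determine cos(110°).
cos(110°) = -0.342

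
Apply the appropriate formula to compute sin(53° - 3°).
sin(53° - 3°) = sin 53° cos 3° - cos 53° sin 3° = 0.766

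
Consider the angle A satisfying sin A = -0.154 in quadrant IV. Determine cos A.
cos A = √(1 - sin²A) = 0.9881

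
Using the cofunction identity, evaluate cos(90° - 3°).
cos(90° - 3°) = sin(3°) = 0.05234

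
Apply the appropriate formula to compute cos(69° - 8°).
cos(69° - 8°) = cos 69° cos 8° + sin 69° sin 8° = 0.4848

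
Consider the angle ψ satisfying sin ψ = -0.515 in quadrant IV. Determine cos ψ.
cos ψ = √(1 - sin²ψ) = 0.8572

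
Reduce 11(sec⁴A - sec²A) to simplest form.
11(sec⁴A - sec²A) = 11(tan⁴A + tan²A) (using Pythagorean)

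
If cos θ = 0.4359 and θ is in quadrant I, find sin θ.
sin θ = 0.9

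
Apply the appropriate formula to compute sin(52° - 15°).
sin(52° - 15°) = sin 52° cos 15° - cos 52° sin 15° = 0.6018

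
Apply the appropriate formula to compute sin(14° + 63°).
sin(14° + 63°) = sin 14° cos 63° + cos 14° sin 63° = 0.9744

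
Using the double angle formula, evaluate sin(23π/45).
sin(23π/45) = 2 sin 23π/90 cos 23π/90 = 0.9994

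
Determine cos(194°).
cos(194°) = -0.9703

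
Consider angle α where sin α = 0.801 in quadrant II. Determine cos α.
cos α = ±√(1 - sin²α) = -0.5987 (negative in QII)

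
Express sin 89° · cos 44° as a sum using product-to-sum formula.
sin 89° cos 44° = (1/2)[sin(89°+44°) + sin(89°-44°)]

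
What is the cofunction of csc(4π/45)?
csc(4π/45) = sec(π/2 - 4π/45) = sec(37π/90)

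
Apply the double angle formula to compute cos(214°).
cos(214°) = cos²107° - sin²107° = -0.829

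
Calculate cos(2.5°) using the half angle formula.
cos(2.5°) = √((1 + cos 5°)/2) = 0.999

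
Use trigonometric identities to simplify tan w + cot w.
tan w + cot w = sec w csc w (using Quotient identities)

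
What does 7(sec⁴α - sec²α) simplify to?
7(sec⁴α - sec²α) = 7(tan⁴α + tan²α) (using Pythagorean)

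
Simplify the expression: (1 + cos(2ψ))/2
(1 + cos(2ψ))/2 = cos²ψ (using Power reduction)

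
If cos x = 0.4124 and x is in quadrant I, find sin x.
sin x = 0.911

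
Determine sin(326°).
sin(326°) = -0.5592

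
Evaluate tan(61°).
tan(61°) = 1.804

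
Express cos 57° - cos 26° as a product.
cos 57° - cos 26° = -2 sin(41.5°) sin(15.5°)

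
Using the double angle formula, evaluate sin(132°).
sin(132°) = 2 sin 66° cos 66° = 0.7431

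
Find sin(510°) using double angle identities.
sin(510°) = 2 sin 255° cos 255° = 1/2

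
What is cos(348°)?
cos(348°) = 0.9781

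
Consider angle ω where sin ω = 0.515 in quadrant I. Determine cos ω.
cos ω = √(1 - sin²ω) = 0.8572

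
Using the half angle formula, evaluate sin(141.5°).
sin(141.5°) = √((1 - cos 283°)/2) = 0.6225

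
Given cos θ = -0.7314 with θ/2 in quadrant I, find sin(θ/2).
sin(θ/2) = ±√((1 - cos θ)/2); positive since θ/2 ∈ QI, so sin(θ/2) = 0.9304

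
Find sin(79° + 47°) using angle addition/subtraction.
sin(79° + 47°) = sin 79° cos 47° + cos 79° sin 47° = 0.809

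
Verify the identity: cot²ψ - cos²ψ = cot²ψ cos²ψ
LHS = cos²ψ/sin²ψ - cos²ψ = cos²ψ(1/sin²ψ - 1) = cos²ψ · (1 - sin²ψ)/sin²ψ = cos²ψ · cos²ψ/sin²ψ = cos²ψ · cot²ψ = RHS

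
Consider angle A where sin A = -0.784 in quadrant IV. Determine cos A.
cos A = √(1 - sin²A) = 0.6208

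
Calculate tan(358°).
tan(358°) = -0.03492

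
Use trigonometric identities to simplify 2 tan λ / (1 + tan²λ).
2 tan λ / (1 + tan²λ) = sin(2λ) (using Double angle)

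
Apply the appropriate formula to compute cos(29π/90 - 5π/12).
cos(29π/90 - 5π/12) = cos 29π/90 cos 5π/12 + sin 29π/90 sin 5π/12 = 0.9563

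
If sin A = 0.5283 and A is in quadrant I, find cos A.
cos A = 0.8491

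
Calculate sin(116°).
sin(116°) = 0.8988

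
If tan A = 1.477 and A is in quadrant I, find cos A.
cos A = 0.5606 (using tan²A + 1 = sec²A)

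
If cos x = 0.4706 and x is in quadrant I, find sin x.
sin x = 0.8823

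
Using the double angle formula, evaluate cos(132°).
cos(132°) = cos²66° - sin²66° = -0.6691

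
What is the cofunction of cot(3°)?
cot(3°) = tan(90° - 3°) = tan(87°)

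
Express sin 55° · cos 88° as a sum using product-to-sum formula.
sin 55° cos 88° = (1/2)[sin(55°+88°) + sin(55°-88°)]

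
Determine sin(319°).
sin(319°) = -0.6561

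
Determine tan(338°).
tan(338°) = -0.404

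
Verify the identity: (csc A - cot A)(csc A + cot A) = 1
LHS = csc²A - cot²A = (1 + cot²A) - cot²A = 1 = RHS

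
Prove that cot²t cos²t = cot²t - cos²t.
RHS = cos²t/sin²t - cos²t = cos²t(1/sin²t - 1) = cos²t · (1 - sin²t)/sin²t = cos²t · cos²t/sin²t = cos²t · cot²t = LHS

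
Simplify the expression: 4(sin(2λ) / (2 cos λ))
4(sin(2λ) / (2 cos λ)) = 4(sin λ) (using Double angle)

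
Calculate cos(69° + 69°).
cos(69° + 69°) = cos 69° cos 69° - sin 69° sin 69° = -0.7431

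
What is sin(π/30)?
sin(π/30) = 0.1045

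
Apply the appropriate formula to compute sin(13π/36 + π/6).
sin(13π/36 + π/6) = sin 13π/36 cos π/6 + cos 13π/36 sin π/6 = 0.9962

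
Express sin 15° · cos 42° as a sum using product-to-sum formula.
sin 15° cos 42° = (1/2)[sin(15°+42°) + sin(15°-42°)]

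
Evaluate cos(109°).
cos(109°) = -0.3256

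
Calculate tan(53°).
tan(53°) = 1.327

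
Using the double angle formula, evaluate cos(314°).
cos(314°) = cos²157° - sin²157° = 0.6947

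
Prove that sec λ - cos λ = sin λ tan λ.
LHS = 1/cos λ - cos λ = (1 - cos²λ)/cos λ = sin²λ/cos λ = sin λ · (sin λ/cos λ) = sin λ tan λ = RHS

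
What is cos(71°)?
cos(71°) = 0.3256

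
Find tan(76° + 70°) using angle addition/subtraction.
tan(76° + 70°) = (tan 76° + tan 70°)/(1 - tan 76° tan 70°) = -0.6745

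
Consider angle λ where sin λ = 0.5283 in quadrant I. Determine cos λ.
cos λ = √(1 - sin²λ) = 0.8491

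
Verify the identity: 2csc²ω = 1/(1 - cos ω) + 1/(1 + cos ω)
RHS = [(1 + cos ω) + (1 - cos ω)] / [(1 - cos ω)(1 + cos ω)] = 2/(1 - cos²ω) = 2/sin²ω = 2csc²ω = LHS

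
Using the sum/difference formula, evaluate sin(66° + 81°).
sin(66° + 81°) = sin 66° cos 81° + cos 66° sin 81° = 0.5446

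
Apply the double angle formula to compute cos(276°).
cos(276°) = 1 - 2sin²138° = 0.1045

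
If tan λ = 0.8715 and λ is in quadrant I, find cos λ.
cos λ = 0.7539 (using tan²λ + 1 = sec²λ)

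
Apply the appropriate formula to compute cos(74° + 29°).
cos(74° + 29°) = cos 74° cos 29° - sin 74° sin 29° = -0.225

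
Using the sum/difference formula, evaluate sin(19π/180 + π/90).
sin(19π/180 + π/90) = sin 19π/180 cos π/90 + cos 19π/180 sin π/90 = 0.3584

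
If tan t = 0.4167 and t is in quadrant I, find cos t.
cos t = 0.9231 (using tan²t + 1 = sec²t)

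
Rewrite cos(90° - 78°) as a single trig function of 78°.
cos(90° - 78°) = sin(78°)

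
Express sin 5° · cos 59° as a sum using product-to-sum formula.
sin 5° cos 59° = (1/2)[sin(5°+59°) + sin(5°-59°)]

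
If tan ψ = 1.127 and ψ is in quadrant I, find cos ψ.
cos ψ = 0.6637 (using tan²ψ + 1 = sec²ψ)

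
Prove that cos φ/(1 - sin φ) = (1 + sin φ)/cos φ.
RHS = (1 + sin φ)(1 - sin φ) / (cos φ(1 - sin φ)) = (1 - sin²φ) / (cos φ(1 - sin φ)) = cos²φ / (cos φ(1 - sin φ)) = cos φ/(1 - sin φ) = LHS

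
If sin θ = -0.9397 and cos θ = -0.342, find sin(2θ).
sin(2θ) = 2 sin θ cos θ = 0.6428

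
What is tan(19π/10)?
tan(19π/10) = -0.3249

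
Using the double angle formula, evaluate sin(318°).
sin(318°) = 2 sin 159° cos 159° = -0.6691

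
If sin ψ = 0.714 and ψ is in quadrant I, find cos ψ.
cos ψ = 0.7001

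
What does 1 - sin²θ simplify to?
1 - sin²θ = cos²θ (using Pythagorean identity)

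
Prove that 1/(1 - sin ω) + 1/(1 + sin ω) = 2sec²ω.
LHS = [(1 + sin ω) + (1 - sin ω)] / [(1 - sin ω)(1 + sin ω)] = 2/(1 - sin²ω) = 2/cos²ω = 2sec²ω = RHS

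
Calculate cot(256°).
cot(256°) = 0.2493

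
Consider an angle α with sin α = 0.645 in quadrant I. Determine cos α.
cos α = √(1 - sin²α) = 0.7642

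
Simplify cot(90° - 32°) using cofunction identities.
cot(90° - 32°) = tan(32°)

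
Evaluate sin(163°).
sin(163°) = 0.2924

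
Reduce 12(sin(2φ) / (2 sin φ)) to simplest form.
12(sin(2φ) / (2 sin φ)) = 12(cos φ) (using Double angle)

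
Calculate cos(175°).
cos(175°) = -0.9962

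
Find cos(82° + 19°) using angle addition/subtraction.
cos(82° + 19°) = cos 82° cos 19° - sin 82° sin 19° = -0.1908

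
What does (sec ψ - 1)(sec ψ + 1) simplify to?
(sec ψ - 1)(sec ψ + 1) = tan²ψ (using Diff. of squares)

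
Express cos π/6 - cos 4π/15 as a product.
cos π/6 - cos 4π/15 = -2 sin(13π/60) sin(-π/20)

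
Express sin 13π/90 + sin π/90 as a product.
sin 13π/90 + sin π/90 = 2 sin(7π/90) cos(π/15)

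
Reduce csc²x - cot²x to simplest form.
csc²x - cot²x = 1 (using Pythagorean identity)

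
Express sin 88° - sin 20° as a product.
sin 88° - sin 20° = 2 cos(54°) sin(34°)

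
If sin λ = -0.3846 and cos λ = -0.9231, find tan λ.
tan λ = sin λ / cos λ = 0.4166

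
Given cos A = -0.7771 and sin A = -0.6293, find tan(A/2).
tan(A/2) = sin A / (1 + cos A) = -2.823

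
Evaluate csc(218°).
csc(218°) = -1.624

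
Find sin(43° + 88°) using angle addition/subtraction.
sin(43° + 88°) = sin 43° cos 88° + cos 43° sin 88° = 0.7547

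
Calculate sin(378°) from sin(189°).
sin(378°) = 2 sin 189° cos 189° = 0.309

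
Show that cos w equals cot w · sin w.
RHS = (cos w/sin w) · sin w = cos w = LHS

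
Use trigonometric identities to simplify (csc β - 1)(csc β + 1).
(csc β - 1)(csc β + 1) = cot²β (using Diff. of squares)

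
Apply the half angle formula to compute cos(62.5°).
cos(62.5°) = √((1 + cos 125°)/2) = 0.4617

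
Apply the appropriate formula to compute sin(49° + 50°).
sin(49° + 50°) = sin 49° cos 50° + cos 49° sin 50° = 0.9877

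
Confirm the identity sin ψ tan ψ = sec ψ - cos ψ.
RHS = 1/cos ψ - cos ψ = (1 - cos²ψ)/cos ψ = sin²ψ/cos ψ = sin ψ · (sin ψ/cos ψ) = sin ψ tan ψ = LHS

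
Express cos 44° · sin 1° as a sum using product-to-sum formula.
cos 44° sin 1° = (1/2)[sin(44°+1°) - sin(44°-1°)]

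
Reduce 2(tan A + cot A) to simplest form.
2(tan A + cot A) = 2(sec A csc A) (using Quotient identities)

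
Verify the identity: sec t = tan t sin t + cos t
RHS = sin²t/cos t + cos t = (sin²t + cos²t)/cos t = 1/cos t = sec t = LHS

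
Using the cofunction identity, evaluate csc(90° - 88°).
csc(90° - 88°) = sec(88°) = 28.65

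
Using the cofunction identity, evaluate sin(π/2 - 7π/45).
sin(π/2 - 7π/45) = cos(7π/45) = 0.8829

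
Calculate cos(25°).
cos(25°) = 0.9063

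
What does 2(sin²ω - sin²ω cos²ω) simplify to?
2(sin²ω - sin²ω cos²ω) = 2(sin⁴ω) (using Factoring)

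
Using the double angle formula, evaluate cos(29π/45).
cos(29π/45) = cos²29π/90 - sin²29π/90 = -0.4384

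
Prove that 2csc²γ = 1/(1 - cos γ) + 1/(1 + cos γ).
RHS = [(1 + cos γ) + (1 - cos γ)] / [(1 - cos γ)(1 + cos γ)] = 2/(1 - cos²γ) = 2/sin²γ = 2csc²γ = LHS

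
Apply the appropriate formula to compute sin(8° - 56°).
sin(8° - 56°) = sin 8° cos 56° - cos 8° sin 56° = -0.7431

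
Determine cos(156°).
cos(156°) = -0.9135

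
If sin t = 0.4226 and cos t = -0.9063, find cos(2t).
cos(2t) = cos²t - sin²t = 0.6428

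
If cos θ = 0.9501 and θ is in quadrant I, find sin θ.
sin θ = 0.3119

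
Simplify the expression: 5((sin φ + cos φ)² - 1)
5((sin φ + cos φ)² - 1) = 5(sin(2φ)) (using Pythagorean + double angle)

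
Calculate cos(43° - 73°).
cos(43° - 73°) = cos 43° cos 73° + sin 43° sin 73° = √3/2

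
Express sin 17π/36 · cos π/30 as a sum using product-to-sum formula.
sin 17π/36 cos π/30 = (1/2)[sin(17π/36+π/30) + sin(17π/36-π/30)]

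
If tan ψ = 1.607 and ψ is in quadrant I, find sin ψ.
sin ψ = 0.849 (using tan²ψ + 1 = sec²ψ)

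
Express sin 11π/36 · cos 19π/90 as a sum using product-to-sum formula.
sin 11π/36 cos 19π/90 = (1/2)[sin(11π/36+19π/90) + sin(11π/36-19π/90)]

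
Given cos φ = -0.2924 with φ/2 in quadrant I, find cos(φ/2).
cos(φ/2) = ±√((1 + cos φ)/2); positive since φ/2 ∈ QI, so cos(φ/2) = 0.5948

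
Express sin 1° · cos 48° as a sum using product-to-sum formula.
sin 1° cos 48° = (1/2)[sin(1°+48°) + sin(1°-48°)]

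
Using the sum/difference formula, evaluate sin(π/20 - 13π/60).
sin(π/20 - 13π/60) = sin π/20 cos 13π/60 - cos π/20 sin 13π/60 = -1/2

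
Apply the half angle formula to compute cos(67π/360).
cos(67π/360) = √((1 + cos 67π/180)/2) = 0.8339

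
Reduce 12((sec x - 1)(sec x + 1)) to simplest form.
12((sec x - 1)(sec x + 1)) = 12(tan²x) (using Diff. of squares)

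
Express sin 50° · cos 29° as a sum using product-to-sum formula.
sin 50° cos 29° = (1/2)[sin(50°+29°) + sin(50°-29°)]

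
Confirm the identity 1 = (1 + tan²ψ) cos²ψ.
RHS = sec²ψ · cos²ψ = (1/cos²ψ) · cos²ψ = 1 = LHS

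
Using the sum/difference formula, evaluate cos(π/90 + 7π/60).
cos(π/90 + 7π/60) = cos π/90 cos 7π/60 - sin π/90 sin 7π/60 = 0.9205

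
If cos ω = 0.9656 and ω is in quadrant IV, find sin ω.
sin ω = -0.26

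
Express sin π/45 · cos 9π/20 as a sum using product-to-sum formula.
sin π/45 cos 9π/20 = (1/2)[sin(π/45+9π/20) + sin(π/45-9π/20)]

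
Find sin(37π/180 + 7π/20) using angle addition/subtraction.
sin(37π/180 + 7π/20) = sin 37π/180 cos 7π/20 + cos 37π/180 sin 7π/20 = 0.9848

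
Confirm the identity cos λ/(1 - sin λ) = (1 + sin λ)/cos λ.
RHS = (1 + sin λ)(1 - sin λ) / (cos λ(1 - sin λ)) = (1 - sin²λ) / (cos λ(1 - sin λ)) = cos²λ / (cos λ(1 - sin λ)) = cos λ/(1 - sin λ) = LHS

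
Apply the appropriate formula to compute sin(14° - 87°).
sin(14° - 87°) = sin 14° cos 87° - cos 14° sin 87° = -0.9563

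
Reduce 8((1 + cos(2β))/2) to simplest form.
8((1 + cos(2β))/2) = 8(cos²β) (using Power reduction)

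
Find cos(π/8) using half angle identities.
cos(π/8) = √((1 + cos π/4)/2) = √(2+√2)/2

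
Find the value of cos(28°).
cos(28°) = 0.8829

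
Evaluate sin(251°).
sin(251°) = -0.9455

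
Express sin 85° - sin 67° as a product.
sin 85° - sin 67° = 2 cos(76°) sin(9°)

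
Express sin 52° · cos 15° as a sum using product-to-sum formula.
sin 52° cos 15° = (1/2)[sin(52°+15°) + sin(52°-15°)]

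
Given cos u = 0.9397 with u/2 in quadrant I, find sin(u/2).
sin(u/2) = ±√((1 - cos u)/2); positive since u/2 ∈ QI, so sin(u/2) = 0.1736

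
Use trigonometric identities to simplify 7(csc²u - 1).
7(csc²u - 1) = 7(cot²u) (using Pythagorean identity)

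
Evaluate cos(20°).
cos(20°) = 0.9397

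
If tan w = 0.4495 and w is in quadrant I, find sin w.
sin w = 0.41 (using tan²w + 1 = sec²w)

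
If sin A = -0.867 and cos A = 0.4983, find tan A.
tan A = sin A / cos A = -1.74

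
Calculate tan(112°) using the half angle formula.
tan(112°) = sin 224° / (1 + cos 224°) = -2.475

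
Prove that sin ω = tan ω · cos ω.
RHS = (sin ω/cos ω) · cos ω = sin ω = LHS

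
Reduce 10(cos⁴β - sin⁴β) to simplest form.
10(cos⁴β - sin⁴β) = 10(cos(2β)) (using Factoring + double angle)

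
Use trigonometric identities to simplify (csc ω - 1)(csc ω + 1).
(csc ω - 1)(csc ω + 1) = cot²ω (using Diff. of squares)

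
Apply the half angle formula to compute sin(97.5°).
sin(97.5°) = √((1 - cos 195°)/2) = 0.9914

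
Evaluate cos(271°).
cos(271°) = 0.01745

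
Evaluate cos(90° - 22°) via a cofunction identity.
cos(90° - 22°) = sin(22°) = 0.3746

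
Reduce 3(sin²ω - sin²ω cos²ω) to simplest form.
3(sin²ω - sin²ω cos²ω) = 3(sin⁴ω) (using Factoring)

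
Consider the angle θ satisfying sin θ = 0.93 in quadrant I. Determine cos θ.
cos θ = √(1 - sin²θ) = 0.3676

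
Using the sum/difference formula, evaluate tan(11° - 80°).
tan(11° - 80°) = (tan 11° - tan 80°)/(1 + tan 11° tan 80°) = -2.605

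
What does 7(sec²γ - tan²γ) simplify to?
7(sec²γ - tan²γ) = 7 (using Pythagorean identity)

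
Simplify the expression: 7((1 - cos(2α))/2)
7((1 - cos(2α))/2) = 7(sin²α) (using Power reduction)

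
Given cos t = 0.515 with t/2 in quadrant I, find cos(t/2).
cos(t/2) = ±√((1 + cos t)/2); positive since t/2 ∈ QI, so cos(t/2) = 0.8703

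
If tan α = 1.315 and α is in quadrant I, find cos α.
cos α = 0.6053 (using tan²α + 1 = sec²α)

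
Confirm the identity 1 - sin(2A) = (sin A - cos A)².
RHS = sin²A - 2 sin A cos A + cos²A = (sin²A + cos²A) - 2 sin A cos A = 1 - sin(2A) = LHS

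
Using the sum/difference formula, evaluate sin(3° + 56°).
sin(3° + 56°) = sin 3° cos 56° + cos 3° sin 56° = 0.8572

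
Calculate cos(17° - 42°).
cos(17° - 42°) = cos 17° cos 42° + sin 17° sin 42° = 0.9063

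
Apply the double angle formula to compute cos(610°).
cos(610°) = cos²305° - sin²305° = -0.342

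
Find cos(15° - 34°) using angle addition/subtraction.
cos(15° - 34°) = cos 15° cos 34° + sin 15° sin 34° = 0.9455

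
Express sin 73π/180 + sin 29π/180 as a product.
sin 73π/180 + sin 29π/180 = 2 sin(17π/60) cos(11π/90)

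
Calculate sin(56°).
sin(56°) = 0.829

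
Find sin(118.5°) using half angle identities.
sin(118.5°) = √((1 - cos 237°)/2) = 0.8788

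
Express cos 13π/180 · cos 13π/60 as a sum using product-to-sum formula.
cos 13π/180 cos 13π/60 = (1/2)[cos(13π/180-13π/60) + cos(13π/180+13π/60)]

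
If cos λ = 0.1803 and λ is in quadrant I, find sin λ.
sin λ = 0.9836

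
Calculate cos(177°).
cos(177°) = -0.9986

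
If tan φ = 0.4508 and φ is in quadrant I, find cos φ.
cos φ = 0.9116 (using tan²φ + 1 = sec²φ)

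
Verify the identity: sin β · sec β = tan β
LHS = sin β · (1/cos β) = sin β/cos β = tan β = RHS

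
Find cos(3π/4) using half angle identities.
cos(3π/4) = -√((1 + cos 3π/2)/2) = -√2/2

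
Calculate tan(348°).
tan(348°) = -0.2126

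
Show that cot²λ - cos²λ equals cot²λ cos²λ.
LHS = cos²λ/sin²λ - cos²λ = cos²λ(1/sin²λ - 1) = cos²λ · (1 - sin²λ)/sin²λ = cos²λ · cos²λ/sin²λ = cos²λ · cot²λ = RHS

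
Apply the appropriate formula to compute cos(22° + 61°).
cos(22° + 61°) = cos 22° cos 61° - sin 22° sin 61° = 0.1219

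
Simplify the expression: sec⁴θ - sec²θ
sec⁴θ - sec²θ = tan⁴θ + tan²θ (using Pythagorean)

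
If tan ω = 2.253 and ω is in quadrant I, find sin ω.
sin ω = 0.914 (using tan²ω + 1 = sec²ω)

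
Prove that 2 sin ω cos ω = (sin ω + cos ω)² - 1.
RHS = sin²ω + 2 sin ω cos ω + cos²ω - 1 = (sin²ω + cos²ω) + 2 sin ω cos ω - 1 = 1 + 2 sin ω cos ω - 1 = 2 sin ω cos ω = LHS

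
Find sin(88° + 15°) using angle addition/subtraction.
sin(88° + 15°) = sin 88° cos 15° + cos 88° sin 15° = 0.9744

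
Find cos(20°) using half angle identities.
cos(20°) = √((1 + cos 40°)/2) = 0.9397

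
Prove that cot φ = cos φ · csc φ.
RHS = cos φ · (1/sin φ) = cos φ/sin φ = cot φ = LHS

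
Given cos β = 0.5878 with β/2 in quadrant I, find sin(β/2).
sin(β/2) = ±√((1 - cos β)/2); positive since β/2 ∈ QI, so sin(β/2) = 0.454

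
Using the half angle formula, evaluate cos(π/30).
cos(π/30) = √((1 + cos π/15)/2) = 0.9945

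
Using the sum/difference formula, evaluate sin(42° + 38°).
sin(42° + 38°) = sin 42° cos 38° + cos 42° sin 38° = 0.9848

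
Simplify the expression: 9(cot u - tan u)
9(cot u - tan u) = 9(2 cot(2u)) (using Double angle)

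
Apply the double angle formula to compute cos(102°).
cos(102°) = cos²51° - sin²51° = -0.2079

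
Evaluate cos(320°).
cos(320°) = 0.766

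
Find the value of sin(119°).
sin(119°) = 0.8746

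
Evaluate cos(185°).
cos(185°) = -0.9962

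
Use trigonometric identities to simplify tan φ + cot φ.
tan φ + cot φ = sec φ csc φ (using Quotient identities)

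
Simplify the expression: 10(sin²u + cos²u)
10(sin²u + cos²u) = 10 (using Pythagorean identity)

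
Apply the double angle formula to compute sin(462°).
sin(462°) = 2 sin 231° cos 231° = 0.9781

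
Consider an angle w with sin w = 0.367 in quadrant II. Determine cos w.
cos w = ±√(1 - sin²w) = -0.9302 (negative in QII)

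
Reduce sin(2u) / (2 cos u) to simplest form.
sin(2u) / (2 cos u) = sin u (using Double angle)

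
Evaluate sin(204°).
sin(204°) = -0.4067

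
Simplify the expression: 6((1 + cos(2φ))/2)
6((1 + cos(2φ))/2) = 6(cos²φ) (using Power reduction)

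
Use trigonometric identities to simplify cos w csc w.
cos w csc w = cot w (using Reciprocal + quotient)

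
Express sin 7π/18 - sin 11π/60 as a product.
sin 7π/18 - sin 11π/60 = 2 cos(103π/360) sin(37π/360)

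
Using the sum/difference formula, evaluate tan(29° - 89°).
tan(29° - 89°) = (tan 29° - tan 89°)/(1 + tan 29° tan 89°) = -√3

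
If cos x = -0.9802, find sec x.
sec x = 1/cos x = -1.02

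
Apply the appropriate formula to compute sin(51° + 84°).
sin(51° + 84°) = sin 51° cos 84° + cos 51° sin 84° = √2/2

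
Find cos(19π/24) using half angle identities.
cos(19π/24) = -√((1 + cos 19π/12)/2) = -0.7934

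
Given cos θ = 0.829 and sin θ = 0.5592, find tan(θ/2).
tan(θ/2) = sin θ / (1 + cos θ) = 0.3057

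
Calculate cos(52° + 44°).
cos(52° + 44°) = cos 52° cos 44° - sin 52° sin 44° = -0.1045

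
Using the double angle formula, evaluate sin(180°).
sin(180°) = 2 sin 90° cos 90° = 0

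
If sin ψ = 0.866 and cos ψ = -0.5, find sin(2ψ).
sin(2ψ) = 2 sin ψ cos ψ = -0.866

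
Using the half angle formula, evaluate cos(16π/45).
cos(16π/45) = √((1 + cos 32π/45)/2) = 0.4384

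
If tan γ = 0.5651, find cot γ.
cot γ = 1/tan γ = 1.77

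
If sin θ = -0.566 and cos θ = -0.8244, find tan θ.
tan θ = sin θ / cos θ = 0.6866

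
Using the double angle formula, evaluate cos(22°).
cos(22°) = cos²11° - sin²11° = 0.9272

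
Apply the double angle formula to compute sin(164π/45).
sin(164π/45) = 2 sin 82π/45 cos 82π/45 = -0.8988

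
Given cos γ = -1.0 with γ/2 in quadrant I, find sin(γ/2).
sin(γ/2) = ±√((1 - cos γ)/2); positive since γ/2 ∈ QI, so sin(γ/2) = 1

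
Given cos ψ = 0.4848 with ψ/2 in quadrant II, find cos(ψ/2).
cos(ψ/2) = ±√((1 + cos ψ)/2); negative since ψ/2 ∈ QII, so cos(ψ/2) = -0.8616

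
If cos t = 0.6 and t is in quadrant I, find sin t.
sin t = 0.8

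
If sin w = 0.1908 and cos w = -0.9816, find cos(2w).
cos(2w) = cos²w - sin²w = 0.9271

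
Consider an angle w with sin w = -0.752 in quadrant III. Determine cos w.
cos w = ±√(1 - sin²w) = -0.6592 (negative in QIII)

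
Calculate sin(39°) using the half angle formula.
sin(39°) = √((1 - cos 78°)/2) = 0.6293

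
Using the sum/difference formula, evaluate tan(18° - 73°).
tan(18° - 73°) = (tan 18° - tan 73°)/(1 + tan 18° tan 73°) = -1.428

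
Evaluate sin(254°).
sin(254°) = -0.9613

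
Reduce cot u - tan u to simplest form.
cot u - tan u = 2 cot(2u) (using Double angle)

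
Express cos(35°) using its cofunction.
cos(35°) = sin(90° - 35°) = sin(55°)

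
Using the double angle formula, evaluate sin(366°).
sin(366°) = 2 sin 183° cos 183° = 0.1045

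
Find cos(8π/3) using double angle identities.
cos(8π/3) = 2cos²4π/3 - 1 = -1/2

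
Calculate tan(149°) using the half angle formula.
tan(149°) = sin 298° / (1 + cos 298°) = -0.6009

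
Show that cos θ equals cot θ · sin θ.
RHS = (cos θ/sin θ) · sin θ = cos θ = LHS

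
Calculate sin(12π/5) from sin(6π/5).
sin(12π/5) = 2 sin 6π/5 cos 6π/5 = 0.9511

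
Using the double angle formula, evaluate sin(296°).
sin(296°) = 2 sin 148° cos 148° = -0.8988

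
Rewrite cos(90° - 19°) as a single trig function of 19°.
cos(90° - 19°) = sin(19°)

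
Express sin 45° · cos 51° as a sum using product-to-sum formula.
sin 45° cos 51° = (1/2)[sin(45°+51°) + sin(45°-51°)]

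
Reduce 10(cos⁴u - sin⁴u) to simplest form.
10(cos⁴u - sin⁴u) = 10(cos(2u)) (using Factoring + double angle)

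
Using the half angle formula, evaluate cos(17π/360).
cos(17π/360) = √((1 + cos 17π/180)/2) = 0.989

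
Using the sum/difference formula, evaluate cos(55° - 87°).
cos(55° - 87°) = cos 55° cos 87° + sin 55° sin 87° = 0.848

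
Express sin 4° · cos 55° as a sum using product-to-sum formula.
sin 4° cos 55° = (1/2)[sin(4°+55°) + sin(4°-55°)]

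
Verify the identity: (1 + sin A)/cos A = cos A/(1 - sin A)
LHS = (1 + sin A)(1 - sin A) / (cos A(1 - sin A)) = (1 - sin²A) / (cos A(1 - sin A)) = cos²A / (cos A(1 - sin A)) = cos A/(1 - sin A) = RHS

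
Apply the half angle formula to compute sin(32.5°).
sin(32.5°) = √((1 - cos 65°)/2) = 0.5373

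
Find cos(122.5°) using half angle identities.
cos(122.5°) = -√((1 + cos 245°)/2) = -0.5373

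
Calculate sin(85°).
sin(85°) = 0.9962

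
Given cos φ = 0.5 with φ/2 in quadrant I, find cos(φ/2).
cos(φ/2) = ±√((1 + cos φ)/2); positive since φ/2 ∈ QI, so cos(φ/2) = √3/2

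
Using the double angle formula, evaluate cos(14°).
cos(14°) = 2cos²7° - 1 = 0.9703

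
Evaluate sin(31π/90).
sin(31π/90) = 0.8829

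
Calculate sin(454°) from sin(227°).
sin(454°) = 2 sin 227° cos 227° = 0.9976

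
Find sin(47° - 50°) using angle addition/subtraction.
sin(47° - 50°) = sin 47° cos 50° - cos 47° sin 50° = -0.05234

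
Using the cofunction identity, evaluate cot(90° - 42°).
cot(90° - 42°) = tan(42°) = 0.9004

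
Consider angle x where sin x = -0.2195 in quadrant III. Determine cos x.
cos x = ±√(1 - sin²x) = -0.9756 (negative in QIII)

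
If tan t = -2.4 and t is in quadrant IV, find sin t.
sin t = -0.9231 (using tan²t + 1 = sec²t)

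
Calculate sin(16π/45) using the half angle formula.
sin(16π/45) = √((1 - cos 32π/45)/2) = 0.8988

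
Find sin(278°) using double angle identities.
sin(278°) = 2 sin 139° cos 139° = -0.9903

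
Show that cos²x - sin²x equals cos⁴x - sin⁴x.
RHS = (cos²x - sin²x)(cos²x + sin²x) = (cos²x - sin²x) · 1 = cos²x - sin²x = LHS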